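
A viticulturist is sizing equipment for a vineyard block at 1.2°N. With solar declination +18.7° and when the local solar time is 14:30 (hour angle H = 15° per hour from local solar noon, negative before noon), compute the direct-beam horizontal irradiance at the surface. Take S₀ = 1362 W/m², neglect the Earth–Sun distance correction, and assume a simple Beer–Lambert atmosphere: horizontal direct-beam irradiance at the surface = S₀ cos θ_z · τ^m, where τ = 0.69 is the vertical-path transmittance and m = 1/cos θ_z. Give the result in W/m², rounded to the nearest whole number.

Hour angle H = 15° × (14.5 − 12) = 37.50°.
cos θ_z = sin φ sin δ + cos φ cos δ cos H = (0.0209)(0.3206) + (0.9998)(0.9472)(0.7934) = 0.7581.
Air mass m = 1/cos θ_z = 1/0.7581 = 1.319; τ^m = 0.69^1.319 = 0.6130.
Surface direct beam = 1362 × 0.7581 × 0.6130 = 632.94 W/m².

633 W/m²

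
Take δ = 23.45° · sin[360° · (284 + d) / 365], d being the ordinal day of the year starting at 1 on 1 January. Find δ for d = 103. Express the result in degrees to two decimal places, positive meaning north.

+8.67°

360 × (284 + 103) / 365 = 381.699°; sin(381.699°) = 0.3697.
δ = 23.45 × 0.3697 = 8.669° ≈ +8.67°.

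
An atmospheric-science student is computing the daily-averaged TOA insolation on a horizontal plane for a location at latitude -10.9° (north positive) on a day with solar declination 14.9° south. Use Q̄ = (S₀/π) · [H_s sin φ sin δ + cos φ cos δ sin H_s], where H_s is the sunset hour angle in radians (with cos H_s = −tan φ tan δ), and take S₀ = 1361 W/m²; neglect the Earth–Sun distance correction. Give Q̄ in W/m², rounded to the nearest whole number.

−tan φ tan δ = −(-0.1926)(-0.2661) = -0.0513; H_s = arccos(-0.0513) = 92.94°. In radians, H_s = 1.6221.
H_s sin φ sin δ = 1.6221 × -0.1891 × -0.2571 = 0.0789.
cos φ cos δ sin H_s = 0.9820 × 0.9664 × 0.9987 = 0.9478.
Q̄ = (1361/π) × (0.0789 + 0.9478) = 433.22 × 1.0267 = 444.79 W/m².

445 W/m²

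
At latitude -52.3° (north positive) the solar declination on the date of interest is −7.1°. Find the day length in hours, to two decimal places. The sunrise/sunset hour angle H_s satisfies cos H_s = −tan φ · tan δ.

cos H_s = −tan(-52.3°) · tan(-7.1°) = -0.1612, so H_s = arccos(-0.1612) = 99.28°.
Day length = 2 H_s / 15° h⁻¹ = 198.56° / 15 = 13.237 h.

13.24 hours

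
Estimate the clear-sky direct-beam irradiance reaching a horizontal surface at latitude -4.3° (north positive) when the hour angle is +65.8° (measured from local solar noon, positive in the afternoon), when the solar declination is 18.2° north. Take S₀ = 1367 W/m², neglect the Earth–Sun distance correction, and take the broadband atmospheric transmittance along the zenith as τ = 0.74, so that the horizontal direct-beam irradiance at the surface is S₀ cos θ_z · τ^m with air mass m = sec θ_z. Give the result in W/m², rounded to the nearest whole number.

cos θ_z = sin(-4.3°) sin(18.2°) + cos(-4.3°) cos(18.2°) cos(65.80°) = -0.0234 + 0.3883 = 0.3649.
Air mass m = 1/cos θ_z = 1/0.3649 = 2.740; τ^m = 0.74^2.740 = 0.4382.
Surface direct beam = 1367 × 0.3649 × 0.4382 = 218.58 W/m².

219 W/m²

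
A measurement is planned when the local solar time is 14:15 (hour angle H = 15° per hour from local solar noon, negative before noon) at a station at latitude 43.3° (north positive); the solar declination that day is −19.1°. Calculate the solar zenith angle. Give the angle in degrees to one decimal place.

Hour angle H = 15° × (14.25 − 12) = 33.75°.
cos θ_z = sin(43.3°) sin(-19.1°) + cos(43.3°) cos(-19.1°) cos(33.75°) = -0.2244 + 0.5718 = 0.3474.
θ_z = arccos(0.3474) = 69.67°.

69.7°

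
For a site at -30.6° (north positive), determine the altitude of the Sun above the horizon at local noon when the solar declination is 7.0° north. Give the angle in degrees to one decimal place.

52.4°

At local solar noon the hour angle is zero, so the elevation is 90° − |φ − δ| = 90° − |-30.6° − (7.0°)| = 90° − 37.6° = 52.4°.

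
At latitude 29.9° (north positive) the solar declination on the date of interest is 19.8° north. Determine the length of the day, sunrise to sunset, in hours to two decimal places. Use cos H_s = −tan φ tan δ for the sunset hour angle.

The sunset hour angle satisfies cos H_s = −tan φ tan δ = -0.2070, giving H_s = 101.95°.
Day length = 2 H_s / 15° h⁻¹ = 203.90° / 15 = 13.593 h.

13.59 hours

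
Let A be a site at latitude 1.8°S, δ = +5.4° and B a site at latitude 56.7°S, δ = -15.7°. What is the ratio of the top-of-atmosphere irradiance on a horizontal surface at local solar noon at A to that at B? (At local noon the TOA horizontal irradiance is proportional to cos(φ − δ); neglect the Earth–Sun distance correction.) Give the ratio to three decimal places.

1.315

A: cos θ_z = cos(-1.8° − (5.4°)) = 0.9921.
B: cos θ_z = cos(-56.7° − (-15.7°)) = 0.7547.
Ratio A/B = 0.9921 / 0.7547 = 1.3146.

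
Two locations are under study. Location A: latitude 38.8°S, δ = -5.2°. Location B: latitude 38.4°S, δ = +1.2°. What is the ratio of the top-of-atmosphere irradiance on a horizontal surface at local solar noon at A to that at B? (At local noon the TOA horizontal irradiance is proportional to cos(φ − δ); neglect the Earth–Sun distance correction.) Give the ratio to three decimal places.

A: cos θ_z = cos(-38.8° − (-5.2°)) = 0.8329.
B: cos θ_z = cos(-38.4° − (1.2°)) = 0.7705.
Ratio A/B = 0.8329 / 0.7705 = 1.0810.

1.081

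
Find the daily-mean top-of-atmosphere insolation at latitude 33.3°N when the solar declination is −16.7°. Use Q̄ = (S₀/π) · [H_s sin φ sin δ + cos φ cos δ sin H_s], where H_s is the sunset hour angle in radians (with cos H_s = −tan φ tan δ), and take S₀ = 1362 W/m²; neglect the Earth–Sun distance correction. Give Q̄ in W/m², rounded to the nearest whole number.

246 W/m²

−tan φ tan δ = −(0.6569)(-0.3000) = 0.1971; H_s = arccos(0.1971) = 78.63°. In radians, H_s = 1.3724.
H_s sin φ sin δ = 1.3724 × 0.5490 × -0.2874 = -0.2165.
cos φ cos δ sin H_s = 0.8358 × 0.9578 × 0.9804 = 0.7848.
Q̄ = (1362/π) × (-0.2165 + 0.7848) = 433.54 × 0.5683 = 246.38 W/m².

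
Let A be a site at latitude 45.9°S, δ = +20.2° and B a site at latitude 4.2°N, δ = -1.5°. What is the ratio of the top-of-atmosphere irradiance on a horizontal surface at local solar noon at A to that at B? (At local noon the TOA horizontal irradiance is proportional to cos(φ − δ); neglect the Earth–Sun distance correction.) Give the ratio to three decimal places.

0.407

A: cos θ_z = cos(-45.9° − (20.2°)) = 0.4051.
B: cos θ_z = cos(4.2° − (-1.5°)) = 0.9951.
Ratio A/B = 0.4051 / 0.9951 = 0.4071.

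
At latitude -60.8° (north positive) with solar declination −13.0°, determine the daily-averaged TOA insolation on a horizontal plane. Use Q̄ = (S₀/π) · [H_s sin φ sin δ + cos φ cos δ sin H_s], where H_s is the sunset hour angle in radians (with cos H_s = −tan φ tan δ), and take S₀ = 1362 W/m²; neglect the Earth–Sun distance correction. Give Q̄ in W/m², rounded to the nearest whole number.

358 W/m²

cos H_s = −tan(-60.8°) · tan(-13.0°) = -0.4131, so H_s = arccos(-0.4131) = 114.40°. In radians, H_s = 1.9967.
H_s sin φ sin δ = 1.9967 × -0.8729 × -0.2250 = 0.3922.
cos φ cos δ sin H_s = 0.4879 × 0.9744 × 0.9107 = 0.4330.
Q̄ = (1362/π) × (0.3922 + 0.4330) = 433.54 × 0.8252 = 357.76 W/m².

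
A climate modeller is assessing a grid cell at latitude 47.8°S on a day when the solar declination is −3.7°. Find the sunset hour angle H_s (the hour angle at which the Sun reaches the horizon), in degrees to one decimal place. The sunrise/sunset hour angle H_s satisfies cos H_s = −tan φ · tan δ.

The sunset hour angle satisfies cos H_s = −tan φ tan δ = -0.0713, giving H_s = 94.09°.

94.1°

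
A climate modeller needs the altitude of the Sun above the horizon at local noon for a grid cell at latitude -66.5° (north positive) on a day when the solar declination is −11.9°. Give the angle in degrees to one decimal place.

At local solar noon the hour angle is zero, so the elevation is 90° − |φ − δ| = 90° − |-66.5° − (-11.9°)| = 90° − 54.6° = 35.4°.

35.4°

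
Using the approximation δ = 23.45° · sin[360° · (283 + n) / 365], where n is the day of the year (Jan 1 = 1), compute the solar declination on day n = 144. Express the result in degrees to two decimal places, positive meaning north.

360 × (283 + 144) / 365 = 421.151°; sin(421.151°) = 0.8759.
δ = 23.45 × 0.8759 = 20.540° ≈ +20.54°.

+20.54°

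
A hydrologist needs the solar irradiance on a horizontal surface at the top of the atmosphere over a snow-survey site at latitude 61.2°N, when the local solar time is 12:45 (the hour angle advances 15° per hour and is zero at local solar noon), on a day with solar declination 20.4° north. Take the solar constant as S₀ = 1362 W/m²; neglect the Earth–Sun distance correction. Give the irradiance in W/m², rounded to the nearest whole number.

Hour angle H = 15° × (12.75 − 12) = 11.25°.
With φ = 61.2°, δ = 20.4°, H = 11.25°: sin φ sin δ = 0.3055, cos φ cos δ cos H = 0.4429, so cos θ_z = 0.7484.
Top-of-atmosphere irradiance = S₀ cos θ_z = 1362 × 0.7484 = 1019.32 W/m².

1019 W/m²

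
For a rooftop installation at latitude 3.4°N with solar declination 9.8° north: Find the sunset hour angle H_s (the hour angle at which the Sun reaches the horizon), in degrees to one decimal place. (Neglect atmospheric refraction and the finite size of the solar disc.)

cos H_s = −tan(3.4°) · tan(9.8°) = -0.0103, so H_s = arccos(-0.0103) = 90.59°.

90.6°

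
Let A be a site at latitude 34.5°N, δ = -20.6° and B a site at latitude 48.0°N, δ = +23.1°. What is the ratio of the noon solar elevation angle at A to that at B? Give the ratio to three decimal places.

A: 90° − |34.5 − (-20.6)| = 34.90°.
B: 90° − |48.0 − (23.1)| = 65.10°.
Ratio A/B = 34.9000 / 65.1000 = 0.5361.

0.536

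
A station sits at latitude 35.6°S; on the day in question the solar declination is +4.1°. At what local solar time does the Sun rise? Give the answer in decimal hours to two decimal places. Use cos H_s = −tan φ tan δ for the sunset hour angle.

−tan φ tan δ = −(-0.7159)(0.0717) = 0.0513; H_s = arccos(0.0513) = 87.06°.
Sunrise is at 12 − H_s/15 = 12 − 5.804 = 6.196 h local solar time.

6.20 h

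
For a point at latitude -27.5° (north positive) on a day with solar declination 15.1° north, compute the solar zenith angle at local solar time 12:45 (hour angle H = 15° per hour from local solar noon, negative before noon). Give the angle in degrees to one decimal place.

44.0°

Hour angle H = 15° × (12.75 − 12) = 11.25°.
cos θ_z = sin φ sin δ + cos φ cos δ cos H = (-0.4617)(0.2605) + (0.8870)(0.9655)(0.9808) = 0.7197.
θ_z = arccos(0.7197) = 43.97°.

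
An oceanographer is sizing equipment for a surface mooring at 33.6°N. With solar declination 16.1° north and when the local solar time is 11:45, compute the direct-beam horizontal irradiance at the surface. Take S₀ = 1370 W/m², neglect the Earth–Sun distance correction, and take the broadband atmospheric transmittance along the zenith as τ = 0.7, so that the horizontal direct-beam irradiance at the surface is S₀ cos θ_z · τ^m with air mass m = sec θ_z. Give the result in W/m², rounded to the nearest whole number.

Hour angle H = 15° × (11.75 − 12) = -3.75°.
cos θ_z = sin φ sin δ + cos φ cos δ cos H = (0.5534)(0.2773) + (0.8329)(0.9608)(0.9979) = 0.9520.
Air mass m = 1/cos θ_z = 1/0.9520 = 1.050; τ^m = 0.7^1.050 = 0.6876.
Surface direct beam = 1370 × 0.9520 × 0.6876 = 896.80 W/m².

897 W/m²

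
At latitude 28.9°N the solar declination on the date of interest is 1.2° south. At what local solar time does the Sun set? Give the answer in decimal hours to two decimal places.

−tan φ tan δ = −(0.5520)(-0.0209) = 0.0115; H_s = arccos(0.0115) = 89.34°.
Sunset is at 12 + H_s/15 = 12 + 5.956 = 17.956 h local solar time.

17.96 h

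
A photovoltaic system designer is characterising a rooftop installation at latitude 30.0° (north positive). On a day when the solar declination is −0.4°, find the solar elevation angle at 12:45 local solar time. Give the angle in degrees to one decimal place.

57.8°

Hour angle H = 15° × (12.75 − 12) = 11.25°.
cos θ_z = sin(30.0°) sin(-0.4°) + cos(30.0°) cos(-0.4°) cos(11.25°) = -0.0035 + 0.8494 = 0.8459.
θ_z = arccos(0.8459) = 32.23°, so the elevation is 90° − 32.23° = 57.77°.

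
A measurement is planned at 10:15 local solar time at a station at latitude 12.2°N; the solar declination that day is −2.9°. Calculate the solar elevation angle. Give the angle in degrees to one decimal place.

Hour angle H = 15° × (10.25 − 12) = -26.25°.
cos θ_z = sin(12.2°) sin(-2.9°) + cos(12.2°) cos(-2.9°) cos(-26.25°) = -0.0107 + 0.8755 = 0.8648.
θ_z = arccos(0.8648) = 30.14°, so the elevation is 90° − 30.14° = 59.86°.

59.9°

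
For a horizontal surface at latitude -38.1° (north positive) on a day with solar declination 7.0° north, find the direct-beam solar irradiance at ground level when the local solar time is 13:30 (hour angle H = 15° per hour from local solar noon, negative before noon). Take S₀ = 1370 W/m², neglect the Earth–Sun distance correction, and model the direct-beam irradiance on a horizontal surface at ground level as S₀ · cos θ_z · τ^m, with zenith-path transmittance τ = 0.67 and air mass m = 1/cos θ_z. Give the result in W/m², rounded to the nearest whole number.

Hour angle H = 15° × (13.5 − 12) = 22.50°.
cos θ_z = sin φ sin δ + cos φ cos δ cos H = (-0.6170)(0.1219) + (0.7869)(0.9925)(0.9239) = 0.6464.
Air mass m = 1/cos θ_z = 1/0.6464 = 1.547; τ^m = 0.67^1.547 = 0.5382.
Surface direct beam = 1370 × 0.6464 × 0.5382 = 476.61 W/m².

477 W/m²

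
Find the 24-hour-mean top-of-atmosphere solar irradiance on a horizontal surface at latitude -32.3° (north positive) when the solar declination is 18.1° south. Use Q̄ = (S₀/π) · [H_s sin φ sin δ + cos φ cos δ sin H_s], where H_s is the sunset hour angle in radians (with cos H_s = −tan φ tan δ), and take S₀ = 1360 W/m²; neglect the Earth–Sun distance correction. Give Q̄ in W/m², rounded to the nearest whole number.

468 W/m²

The sunset hour angle satisfies cos H_s = −tan φ tan δ = -0.2066, giving H_s = 101.92°. In radians, H_s = 1.7788.
H_s sin φ sin δ = 1.7788 × -0.5344 × -0.3107 = 0.2953.
cos φ cos δ sin H_s = 0.8453 × 0.9505 × 0.9784 = 0.7861.
Q̄ = (1360/π) × (0.2953 + 0.7861) = 432.90 × 1.0814 = 468.14 W/m².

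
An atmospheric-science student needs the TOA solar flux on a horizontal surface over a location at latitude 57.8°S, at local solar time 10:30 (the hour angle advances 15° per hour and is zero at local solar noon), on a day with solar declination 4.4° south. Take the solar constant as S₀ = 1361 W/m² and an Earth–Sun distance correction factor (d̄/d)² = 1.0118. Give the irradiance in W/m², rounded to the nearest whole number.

765 W/m²

Hour angle H = 15° × (10.5 − 12) = -22.50°.
cos θ_z = sin φ sin δ + cos φ cos δ cos H = (-0.8462)(-0.0767) + (0.5329)(0.9971)(0.9239) = 0.5558.
Top-of-atmosphere irradiance = S₀ (d̄/d)² cos θ_z = 1361 × 1.0118 × 0.5558 = 765.37 W/m².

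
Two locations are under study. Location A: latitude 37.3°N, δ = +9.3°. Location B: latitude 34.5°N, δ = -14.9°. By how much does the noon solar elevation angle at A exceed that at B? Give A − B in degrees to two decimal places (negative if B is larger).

A: 90° − |37.3 − (9.3)| = 62.00°.
B: 90° − |34.5 − (-14.9)| = 40.60°.
A − B = 62.00 − 40.60 = 21.40°.

+21.40°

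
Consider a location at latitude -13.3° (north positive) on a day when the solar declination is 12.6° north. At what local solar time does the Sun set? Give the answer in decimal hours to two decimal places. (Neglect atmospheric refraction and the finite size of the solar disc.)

−tan φ tan δ = −(-0.2364)(0.2235) = 0.0528; H_s = arccos(0.0528) = 86.97°.
Sunset is at 12 + H_s/15 = 12 + 5.798 = 17.798 h local solar time.

17.80 h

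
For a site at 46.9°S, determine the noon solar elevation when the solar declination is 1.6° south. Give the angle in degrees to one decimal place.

44.7°

At local solar noon the hour angle is zero, so the elevation is 90° − |φ − δ| = 90° − |-46.9° − (-1.6°)| = 90° − 45.3° = 44.7°.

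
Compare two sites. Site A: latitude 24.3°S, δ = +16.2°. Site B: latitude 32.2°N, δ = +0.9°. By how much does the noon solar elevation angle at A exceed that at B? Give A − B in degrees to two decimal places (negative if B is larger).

A: 90° − |-24.3 − (16.2)| = 49.50°.
B: 90° − |32.2 − (0.9)| = 58.70°.
A − B = 49.50 − 58.70 = -9.20°.

-9.20°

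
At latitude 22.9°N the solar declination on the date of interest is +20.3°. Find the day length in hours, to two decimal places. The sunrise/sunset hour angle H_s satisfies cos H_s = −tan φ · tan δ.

13.20 hours

cos H_s = −tan(22.9°) · tan(20.3°) = -0.1563, so H_s = arccos(-0.1563) = 98.99°.
Day length = 2 H_s / 15° h⁻¹ = 197.98° / 15 = 13.199 h.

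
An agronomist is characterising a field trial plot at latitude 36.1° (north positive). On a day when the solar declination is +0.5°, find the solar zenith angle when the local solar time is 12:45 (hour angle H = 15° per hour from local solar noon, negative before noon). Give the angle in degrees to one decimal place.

Hour angle H = 15° × (12.75 − 12) = 11.25°.
cos θ_z = sin(36.1°) sin(0.5°) + cos(36.1°) cos(0.5°) cos(11.25°) = 0.0051 + 0.7924 = 0.7975.
θ_z = arccos(0.7975) = 37.11°.

37.1°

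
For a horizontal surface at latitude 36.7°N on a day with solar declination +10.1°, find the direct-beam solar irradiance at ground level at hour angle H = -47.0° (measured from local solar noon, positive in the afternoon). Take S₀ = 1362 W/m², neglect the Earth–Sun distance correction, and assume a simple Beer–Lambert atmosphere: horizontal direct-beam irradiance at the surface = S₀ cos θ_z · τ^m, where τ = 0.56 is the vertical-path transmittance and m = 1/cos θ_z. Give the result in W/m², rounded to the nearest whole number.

cos θ_z = sin φ sin δ + cos φ cos δ cos H = (0.5976)(0.1754) + (0.8018)(0.9845)(0.6820) = 0.6432.
Air mass m = 1/cos θ_z = 1/0.6432 = 1.555; τ^m = 0.56^1.555 = 0.4059.
Surface direct beam = 1362 × 0.6432 × 0.4059 = 355.58 W/m².

356 W/m²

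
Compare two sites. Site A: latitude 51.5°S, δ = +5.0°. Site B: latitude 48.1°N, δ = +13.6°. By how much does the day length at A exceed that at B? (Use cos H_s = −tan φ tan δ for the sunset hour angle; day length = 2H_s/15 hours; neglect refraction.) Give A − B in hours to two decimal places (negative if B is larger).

-2.93 h

A: H_s = arccos(−tan -51.5° · tan 5.0°) = 83.69°, so 2H_s/15 = 11.1587 h.
B: H_s = arccos(−tan 48.1° · tan 13.6°) = 105.64°, so 2H_s/15 = 14.0853 h.
A − B = 11.1587 − 14.0853 = -2.9266 h.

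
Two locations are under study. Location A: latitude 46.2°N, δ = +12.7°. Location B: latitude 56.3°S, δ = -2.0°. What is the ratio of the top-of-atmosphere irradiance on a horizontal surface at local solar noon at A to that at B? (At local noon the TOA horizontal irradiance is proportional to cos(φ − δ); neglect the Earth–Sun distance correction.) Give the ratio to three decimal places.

A: cos θ_z = cos(46.2° − (12.7°)) = 0.8339.
B: cos θ_z = cos(-56.3° − (-2.0°)) = 0.5835.
Ratio A/B = 0.8339 / 0.5835 = 1.4291.

1.429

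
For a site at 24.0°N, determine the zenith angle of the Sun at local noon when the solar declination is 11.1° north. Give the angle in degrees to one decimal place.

At local solar noon the hour angle is zero, so the zenith angle is |φ − δ| = |24.0° − (11.1°)| = 12.9°.

12.9°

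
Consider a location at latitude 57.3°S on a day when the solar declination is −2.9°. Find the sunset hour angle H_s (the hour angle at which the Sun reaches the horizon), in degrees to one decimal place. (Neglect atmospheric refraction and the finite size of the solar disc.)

The sunset hour angle satisfies cos H_s = −tan φ tan δ = -0.0789, giving H_s = 94.53°.

94.5°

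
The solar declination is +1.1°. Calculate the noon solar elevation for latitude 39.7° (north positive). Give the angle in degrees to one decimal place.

51.4°

At local solar noon the hour angle is zero, so the elevation is 90° − |φ − δ| = 90° − |39.7° − (1.1°)| = 90° − 38.6° = 51.4°.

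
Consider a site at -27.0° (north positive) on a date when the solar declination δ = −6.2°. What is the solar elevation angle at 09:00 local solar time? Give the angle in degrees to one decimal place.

42.5°

Hour angle H = 15° × (9 − 12) = -45.00°.
cos θ_z = sin φ sin δ + cos φ cos δ cos H = (-0.4540)(-0.1080) + (0.8910)(0.9942)(0.7071) = 0.6754.
θ_z = arccos(0.6754) = 47.51°, so the elevation is 90° − 47.51° = 42.49°.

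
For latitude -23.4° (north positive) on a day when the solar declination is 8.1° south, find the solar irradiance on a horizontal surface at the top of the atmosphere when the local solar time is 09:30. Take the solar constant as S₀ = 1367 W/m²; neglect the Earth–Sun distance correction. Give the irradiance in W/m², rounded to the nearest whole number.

1062 W/m²

Hour angle H = 15° × (9.5 − 12) = -37.50°.
cos θ_z = sin φ sin δ + cos φ cos δ cos H = (-0.3971)(-0.1409) + (0.9178)(0.9900)(0.7934) = 0.7769.
Top-of-atmosphere irradiance = S₀ cos θ_z = 1367 × 0.7769 = 1062.02 W/m².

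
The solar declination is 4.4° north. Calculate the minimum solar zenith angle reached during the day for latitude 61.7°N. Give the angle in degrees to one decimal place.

At local solar noon the hour angle is zero, so the zenith angle is |φ − δ| = |61.7° − (4.4°)| = 57.3°.

57.3°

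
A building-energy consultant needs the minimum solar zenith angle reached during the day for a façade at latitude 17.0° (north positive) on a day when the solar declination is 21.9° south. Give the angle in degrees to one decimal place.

38.9°

At local solar noon the hour angle is zero, so the zenith angle is |φ − δ| = |17.0° − (-21.9°)| = 38.9°.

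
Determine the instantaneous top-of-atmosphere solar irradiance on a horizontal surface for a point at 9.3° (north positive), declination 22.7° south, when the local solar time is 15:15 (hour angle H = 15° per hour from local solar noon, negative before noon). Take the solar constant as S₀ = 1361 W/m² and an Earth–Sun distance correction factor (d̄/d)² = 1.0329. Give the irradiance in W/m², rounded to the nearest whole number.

Hour angle H = 15° × (15.25 − 12) = 48.75°.
cos θ_z = sin φ sin δ + cos φ cos δ cos H = (0.1616)(-0.3859) + (0.9869)(0.9225)(0.6593) = 0.5379.
Top-of-atmosphere irradiance = S₀ (d̄/d)² cos θ_z = 1361 × 1.0329 × 0.5379 = 756.17 W/m².

756 W/m²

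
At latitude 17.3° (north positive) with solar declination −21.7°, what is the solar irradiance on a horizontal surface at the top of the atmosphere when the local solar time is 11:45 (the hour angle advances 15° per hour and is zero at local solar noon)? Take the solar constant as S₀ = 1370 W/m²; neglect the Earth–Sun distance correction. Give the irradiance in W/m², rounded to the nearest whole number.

1062 W/m²

Hour angle H = 15° × (11.75 − 12) = -3.75°.
cos θ_z = sin φ sin δ + cos φ cos δ cos H = (0.2974)(-0.3697) + (0.9548)(0.9291)(0.9979) = 0.7753.
Top-of-atmosphere irradiance = S₀ cos θ_z = 1370 × 0.7753 = 1062.16 W/m².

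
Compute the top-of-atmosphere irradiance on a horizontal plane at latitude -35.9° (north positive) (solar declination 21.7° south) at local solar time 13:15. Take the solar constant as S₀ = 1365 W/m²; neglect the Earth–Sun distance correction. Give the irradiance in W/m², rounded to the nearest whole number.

Hour angle H = 15° × (13.25 − 12) = 18.75°.
cos θ_z = sin φ sin δ + cos φ cos δ cos H = (-0.5864)(-0.3697) + (0.8100)(0.9291)(0.9469) = 0.9294.
Top-of-atmosphere irradiance = S₀ cos θ_z = 1365 × 0.9294 = 1268.63 W/m².

1269 W/m²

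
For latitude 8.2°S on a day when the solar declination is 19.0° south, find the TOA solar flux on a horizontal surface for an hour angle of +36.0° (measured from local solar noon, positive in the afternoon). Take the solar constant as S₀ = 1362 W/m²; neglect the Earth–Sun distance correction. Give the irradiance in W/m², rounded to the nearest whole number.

cos θ_z = sin φ sin δ + cos φ cos δ cos H = (-0.1426)(-0.3256) + (0.9898)(0.9455)(0.8090) = 0.8035.
Top-of-atmosphere irradiance = S₀ cos θ_z = 1362 × 0.8035 = 1094.37 W/m².

1094 W/m²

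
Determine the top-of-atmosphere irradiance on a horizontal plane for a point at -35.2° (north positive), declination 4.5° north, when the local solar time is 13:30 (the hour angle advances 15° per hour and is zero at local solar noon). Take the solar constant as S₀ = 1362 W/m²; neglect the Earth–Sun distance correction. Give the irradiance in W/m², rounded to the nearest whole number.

Hour angle H = 15° × (13.5 − 12) = 22.50°.
cos θ_z = sin φ sin δ + cos φ cos δ cos H = (-0.5764)(0.0785) + (0.8171)(0.9969)(0.9239) = 0.7073.
Top-of-atmosphere irradiance = S₀ cos θ_z = 1362 × 0.7073 = 963.34 W/m².

963 W/m²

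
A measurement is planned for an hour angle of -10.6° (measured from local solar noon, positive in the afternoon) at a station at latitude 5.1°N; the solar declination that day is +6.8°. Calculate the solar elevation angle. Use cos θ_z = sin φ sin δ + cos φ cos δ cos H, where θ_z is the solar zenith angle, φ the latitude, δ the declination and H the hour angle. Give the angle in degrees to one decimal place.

79.3°

cos θ_z = sin(5.1°) sin(6.8°) + cos(5.1°) cos(6.8°) cos(-10.60°) = 0.0105 + 0.9722 = 0.9827.
θ_z = arccos(0.9827) = 10.67°, so the elevation is 90° − 10.67° = 79.33°.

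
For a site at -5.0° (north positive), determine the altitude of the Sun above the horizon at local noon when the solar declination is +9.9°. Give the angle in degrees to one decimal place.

75.1°

At local solar noon the hour angle is zero, so the elevation is 90° − |φ − δ| = 90° − |-5.0° − (9.9°)| = 90° − 14.9° = 75.1°.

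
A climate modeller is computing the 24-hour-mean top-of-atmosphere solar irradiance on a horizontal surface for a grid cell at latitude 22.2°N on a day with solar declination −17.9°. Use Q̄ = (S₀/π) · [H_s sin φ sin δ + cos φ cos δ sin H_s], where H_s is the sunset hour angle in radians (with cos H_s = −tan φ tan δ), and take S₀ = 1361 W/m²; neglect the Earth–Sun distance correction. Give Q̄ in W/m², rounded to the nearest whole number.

cos H_s = −tan(22.2°) · tan(-17.9°) = 0.1318, so H_s = arccos(0.1318) = 82.43°. In radians, H_s = 1.4387.
H_s sin φ sin δ = 1.4387 × 0.3778 × -0.3074 = -0.1671.
cos φ cos δ sin H_s = 0.9259 × 0.9516 × 0.9913 = 0.8734.
Q̄ = (1361/π) × (-0.1671 + 0.8734) = 433.22 × 0.7063 = 305.98 W/m².

306 W/m²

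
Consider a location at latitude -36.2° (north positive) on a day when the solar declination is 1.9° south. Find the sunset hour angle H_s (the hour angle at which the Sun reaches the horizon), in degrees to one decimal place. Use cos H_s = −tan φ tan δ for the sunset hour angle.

91.4°

cos H_s = −tan(-36.2°) · tan(-1.9°) = -0.0243, so H_s = arccos(-0.0243) = 91.39°.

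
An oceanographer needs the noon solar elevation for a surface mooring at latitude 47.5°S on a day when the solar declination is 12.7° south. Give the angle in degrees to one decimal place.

55.2°

At local solar noon the hour angle is zero, so the elevation is 90° − |φ − δ| = 90° − |-47.5° − (-12.7°)| = 90° − 34.8° = 55.2°.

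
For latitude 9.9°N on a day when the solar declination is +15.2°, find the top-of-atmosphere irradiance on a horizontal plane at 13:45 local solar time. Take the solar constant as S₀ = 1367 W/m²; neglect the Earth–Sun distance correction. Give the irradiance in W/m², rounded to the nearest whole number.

Hour angle H = 15° × (13.75 − 12) = 26.25°.
cos θ_z = sin(9.9°) sin(15.2°) + cos(9.9°) cos(15.2°) cos(26.25°) = 0.0451 + 0.8526 = 0.8977.
Top-of-atmosphere irradiance = S₀ cos θ_z = 1367 × 0.8977 = 1227.16 W/m².

1227 W/m²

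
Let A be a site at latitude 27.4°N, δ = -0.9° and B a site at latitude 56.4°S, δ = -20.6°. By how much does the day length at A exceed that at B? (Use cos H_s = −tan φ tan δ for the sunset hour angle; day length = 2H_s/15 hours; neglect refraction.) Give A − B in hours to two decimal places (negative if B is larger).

A: H_s = arccos(−tan 27.4° · tan -0.9°) = 89.53°, so 2H_s/15 = 11.9373 h.
B: H_s = arccos(−tan -56.4° · tan -20.6°) = 124.45°, so 2H_s/15 = 16.5933 h.
A − B = 11.9373 − 16.5933 = -4.6560 h.

-4.66 h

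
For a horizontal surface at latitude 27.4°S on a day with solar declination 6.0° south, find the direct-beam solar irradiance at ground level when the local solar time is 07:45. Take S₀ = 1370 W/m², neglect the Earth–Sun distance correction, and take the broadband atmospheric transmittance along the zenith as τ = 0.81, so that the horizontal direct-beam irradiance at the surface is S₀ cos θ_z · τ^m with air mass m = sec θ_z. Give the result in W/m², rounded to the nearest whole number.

Hour angle H = 15° × (7.75 − 12) = -63.75°.
With φ = -27.4°, δ = -6.0°, H = -63.75°: sin φ sin δ = 0.0481, cos φ cos δ cos H = 0.3905, so cos θ_z = 0.4386.
Air mass m = 1/cos θ_z = 1/0.4386 = 2.280; τ^m = 0.81^2.280 = 0.6185.
Surface direct beam = 1370 × 0.4386 × 0.6185 = 371.65 W/m².

372 W/m²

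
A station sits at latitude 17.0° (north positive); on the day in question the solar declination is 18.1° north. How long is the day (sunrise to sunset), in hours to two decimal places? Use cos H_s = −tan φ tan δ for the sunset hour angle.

The sunset hour angle satisfies cos H_s = −tan φ tan δ = -0.0999, giving H_s = 95.73°.
Day length = 2 H_s / 15° h⁻¹ = 191.46° / 15 = 12.764 h.

12.76 hours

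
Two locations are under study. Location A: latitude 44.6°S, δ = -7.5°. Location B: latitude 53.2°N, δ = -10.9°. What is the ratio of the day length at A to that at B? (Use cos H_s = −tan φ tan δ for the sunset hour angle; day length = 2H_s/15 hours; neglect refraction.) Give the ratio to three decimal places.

1.298

A: H_s = arccos(−tan -44.6° · tan -7.5°) = 97.46°, so 2H_s/15 = 12.9947 h.
B: H_s = arccos(−tan 53.2° · tan -10.9°) = 75.08°, so 2H_s/15 = 10.0107 h.
Ratio A/B = 12.9947 / 10.0107 = 1.2981.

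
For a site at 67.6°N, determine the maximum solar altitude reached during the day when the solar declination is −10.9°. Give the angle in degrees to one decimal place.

At local solar noon the hour angle is zero, so the elevation is 90° − |φ − δ| = 90° − |67.6° − (-10.9°)| = 90° − 78.5° = 11.5°.

11.5°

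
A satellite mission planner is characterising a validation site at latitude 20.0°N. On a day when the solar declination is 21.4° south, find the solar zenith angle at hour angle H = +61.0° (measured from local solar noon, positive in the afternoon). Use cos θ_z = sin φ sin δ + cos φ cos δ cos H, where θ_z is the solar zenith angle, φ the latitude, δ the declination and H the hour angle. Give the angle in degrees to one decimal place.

cos θ_z = sin(20.0°) sin(-21.4°) + cos(20.0°) cos(-21.4°) cos(61.00°) = -0.1248 + 0.4242 = 0.2994.
θ_z = arccos(0.2994) = 72.58°.

72.6°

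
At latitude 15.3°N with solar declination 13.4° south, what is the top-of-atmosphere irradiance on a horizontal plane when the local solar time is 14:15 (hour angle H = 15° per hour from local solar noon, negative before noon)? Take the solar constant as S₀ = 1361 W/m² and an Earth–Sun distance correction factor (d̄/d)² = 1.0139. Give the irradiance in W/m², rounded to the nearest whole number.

Hour angle H = 15° × (14.25 − 12) = 33.75°.
cos θ_z = sin(15.3°) sin(-13.4°) + cos(15.3°) cos(-13.4°) cos(33.75°) = -0.0612 + 0.7802 = 0.7190.
Top-of-atmosphere irradiance = S₀ (d̄/d)² cos θ_z = 1361 × 1.0139 × 0.7190 = 992.16 W/m².

992 W/m²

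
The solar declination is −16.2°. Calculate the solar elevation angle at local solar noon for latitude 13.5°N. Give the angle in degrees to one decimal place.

At local solar noon the hour angle is zero, so the elevation is 90° − |φ − δ| = 90° − |13.5° − (-16.2°)| = 90° − 29.7° = 60.3°.

60.3°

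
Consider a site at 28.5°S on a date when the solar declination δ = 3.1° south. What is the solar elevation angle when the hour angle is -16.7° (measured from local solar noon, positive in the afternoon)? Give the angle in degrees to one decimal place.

cos θ_z = sin φ sin δ + cos φ cos δ cos H = (-0.4772)(-0.0541) + (0.8788)(0.9985)(0.9578) = 0.8663.
θ_z = arccos(0.8663) = 29.97°, so the elevation is 90° − 29.97° = 60.03°.

60.0°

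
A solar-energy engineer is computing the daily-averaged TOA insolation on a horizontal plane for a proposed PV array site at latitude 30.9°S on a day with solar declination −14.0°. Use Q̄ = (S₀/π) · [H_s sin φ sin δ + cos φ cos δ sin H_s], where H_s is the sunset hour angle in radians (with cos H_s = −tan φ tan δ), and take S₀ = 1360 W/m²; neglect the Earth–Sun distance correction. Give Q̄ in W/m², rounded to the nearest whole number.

449 W/m²

cos H_s = −tan(-30.9°) · tan(-14.0°) = -0.1492, so H_s = arccos(-0.1492) = 98.58°. In radians, H_s = 1.7205.
H_s sin φ sin δ = 1.7205 × -0.5135 × -0.2419 = 0.2137.
cos φ cos δ sin H_s = 0.8581 × 0.9703 × 0.9888 = 0.8233.
Q̄ = (1360/π) × (0.2137 + 0.8233) = 432.90 × 1.0370 = 448.92 W/m².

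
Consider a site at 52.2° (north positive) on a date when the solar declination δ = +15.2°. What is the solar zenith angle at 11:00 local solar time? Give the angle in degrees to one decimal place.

Hour angle H = 15° × (11 − 12) = -15.00°.
With φ = 52.2°, δ = 15.2°, H = -15.00°: sin φ sin δ = 0.2072, cos φ cos δ cos H = 0.5713, so cos θ_z = 0.7785.
θ_z = arccos(0.7785) = 38.88°.

38.9°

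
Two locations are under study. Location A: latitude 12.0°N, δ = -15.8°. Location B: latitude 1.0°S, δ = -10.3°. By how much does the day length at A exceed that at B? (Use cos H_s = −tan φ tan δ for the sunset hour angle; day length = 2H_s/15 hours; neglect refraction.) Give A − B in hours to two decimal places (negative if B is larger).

-0.48 h

A: H_s = arccos(−tan 12.0° · tan -15.8°) = 86.55°, so 2H_s/15 = 11.5400 h.
B: H_s = arccos(−tan -1.0° · tan -10.3°) = 90.18°, so 2H_s/15 = 12.0240 h.
A − B = 11.5400 − 12.0240 = -0.4840 h.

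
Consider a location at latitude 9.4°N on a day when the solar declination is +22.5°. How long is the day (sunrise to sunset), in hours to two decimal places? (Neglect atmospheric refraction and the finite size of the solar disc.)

12.52 hours

The sunset hour angle satisfies cos H_s = −tan φ tan δ = -0.0686, giving H_s = 93.93°.
Day length = 2 H_s / 15° h⁻¹ = 187.86° / 15 = 12.524 h.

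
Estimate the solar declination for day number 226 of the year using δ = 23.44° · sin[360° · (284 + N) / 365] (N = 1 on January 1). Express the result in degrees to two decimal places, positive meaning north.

360 × (284 + 226) / 365 = 503.014°; sin(503.014°) = 0.6016.
δ = 23.44 × 0.6016 = 14.102° ≈ +14.10°.

+14.10°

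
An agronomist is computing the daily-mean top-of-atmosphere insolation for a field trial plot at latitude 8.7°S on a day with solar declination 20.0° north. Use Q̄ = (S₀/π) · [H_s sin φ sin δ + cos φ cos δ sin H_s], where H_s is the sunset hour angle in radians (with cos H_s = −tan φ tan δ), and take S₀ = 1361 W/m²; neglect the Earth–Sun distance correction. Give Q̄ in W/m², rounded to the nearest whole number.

368 W/m²

The sunset hour angle satisfies cos H_s = −tan φ tan δ = 0.0557, giving H_s = 86.81°. In radians, H_s = 1.5151.
H_s sin φ sin δ = 1.5151 × -0.1513 × 0.3420 = -0.0784.
cos φ cos δ sin H_s = 0.9885 × 0.9397 × 0.9984 = 0.9274.
Q̄ = (1361/π) × (-0.0784 + 0.9274) = 433.22 × 0.8490 = 367.80 W/m².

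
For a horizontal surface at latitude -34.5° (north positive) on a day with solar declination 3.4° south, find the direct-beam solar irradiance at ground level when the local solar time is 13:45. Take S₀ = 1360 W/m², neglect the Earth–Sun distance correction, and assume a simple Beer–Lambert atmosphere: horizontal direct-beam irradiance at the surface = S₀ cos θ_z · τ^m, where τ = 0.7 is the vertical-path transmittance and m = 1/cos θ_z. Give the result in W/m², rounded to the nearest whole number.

Hour angle H = 15° × (13.75 − 12) = 26.25°.
cos θ_z = sin(-34.5°) sin(-3.4°) + cos(-34.5°) cos(-3.4°) cos(26.25°) = 0.0336 + 0.7378 = 0.7714.
Air mass m = 1/cos θ_z = 1/0.7714 = 1.296; τ^m = 0.7^1.296 = 0.6299.
Surface direct beam = 1360 × 0.7714 × 0.6299 = 660.83 W/m².

661 W/m²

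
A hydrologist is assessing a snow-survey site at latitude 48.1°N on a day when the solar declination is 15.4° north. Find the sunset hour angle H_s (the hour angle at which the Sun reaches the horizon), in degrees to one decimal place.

The sunset hour angle satisfies cos H_s = −tan φ tan δ = -0.3070, giving H_s = 107.88°.

107.9°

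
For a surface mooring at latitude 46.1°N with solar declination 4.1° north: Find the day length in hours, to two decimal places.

−tan φ tan δ = −(1.0392)(0.0717) = -0.0745; H_s = arccos(-0.0745) = 94.27°.
Day length = 2 H_s / 15° h⁻¹ = 188.54° / 15 = 12.569 h.

12.57 hours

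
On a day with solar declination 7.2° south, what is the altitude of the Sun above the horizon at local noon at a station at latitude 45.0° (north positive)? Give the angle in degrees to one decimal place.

37.8°

At local solar noon the hour angle is zero, so the elevation is 90° − |φ − δ| = 90° − |45.0° − (-7.2°)| = 90° − 52.2° = 37.8°.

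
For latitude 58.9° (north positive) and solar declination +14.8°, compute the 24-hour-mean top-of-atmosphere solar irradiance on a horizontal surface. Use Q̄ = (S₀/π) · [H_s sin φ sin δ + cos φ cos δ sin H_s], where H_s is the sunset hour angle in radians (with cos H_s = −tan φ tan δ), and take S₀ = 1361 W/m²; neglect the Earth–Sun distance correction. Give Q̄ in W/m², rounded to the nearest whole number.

cos H_s = −tan(58.9°) · tan(14.8°) = -0.4380, so H_s = arccos(-0.4380) = 115.98°. In radians, H_s = 2.0242.
H_s sin φ sin δ = 2.0242 × 0.8563 × 0.2554 = 0.4427.
cos φ cos δ sin H_s = 0.5165 × 0.9668 × 0.8990 = 0.4489.
Q̄ = (1361/π) × (0.4427 + 0.4489) = 433.22 × 0.8916 = 386.26 W/m².

386 W/m²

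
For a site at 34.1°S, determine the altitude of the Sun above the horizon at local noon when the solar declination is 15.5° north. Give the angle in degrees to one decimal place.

At local solar noon the hour angle is zero, so the elevation is 90° − |φ − δ| = 90° − |-34.1° − (15.5°)| = 90° − 49.6° = 40.4°.

40.4°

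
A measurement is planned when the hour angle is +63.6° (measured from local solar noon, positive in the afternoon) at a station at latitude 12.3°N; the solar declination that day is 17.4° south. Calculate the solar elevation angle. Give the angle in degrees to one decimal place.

20.5°

With φ = 12.3°, δ = -17.4°, H = 63.60°: sin φ sin δ = -0.0637, cos φ cos δ cos H = 0.4145, so cos θ_z = 0.3508.
θ_z = arccos(0.3508) = 69.46°, so the elevation is 90° − 69.46° = 20.54°.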